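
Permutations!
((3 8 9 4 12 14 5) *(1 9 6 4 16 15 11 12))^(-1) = (1 4 6 8 3 5 14 12 11 15 16 9)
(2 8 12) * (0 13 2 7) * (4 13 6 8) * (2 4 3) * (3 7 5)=[6, 1, 7, 2, 13, 3, 8, 0, 12, 9, 10, 11, 5, 4]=(0 6 8 12 5 3 2 7)(4 13)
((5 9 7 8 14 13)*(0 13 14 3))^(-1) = (14)(0 3 8 7 9 5 13)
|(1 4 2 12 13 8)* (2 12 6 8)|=|(1 4 12 13 2 6 8)|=7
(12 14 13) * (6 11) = (6 11)(12 14 13) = [0, 1, 2, 3, 4, 5, 11, 7, 8, 9, 10, 6, 14, 12, 13]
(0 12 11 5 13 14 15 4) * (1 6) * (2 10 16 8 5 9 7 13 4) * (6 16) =(0 12 11 9 7 13 14 15 2 10 6 1 16 8 5 4) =[12, 16, 10, 3, 0, 4, 1, 13, 5, 7, 6, 9, 11, 14, 15, 2, 8]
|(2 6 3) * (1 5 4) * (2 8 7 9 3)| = 12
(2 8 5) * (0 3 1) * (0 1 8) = (0 3 8 5 2) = [3, 1, 0, 8, 4, 2, 6, 7, 5]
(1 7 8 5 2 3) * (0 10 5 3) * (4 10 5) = (0 5 2)(1 7 8 3)(4 10) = [5, 7, 0, 1, 10, 2, 6, 8, 3, 9, 4]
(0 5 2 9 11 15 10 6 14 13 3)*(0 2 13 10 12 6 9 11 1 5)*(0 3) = [3, 5, 11, 2, 4, 13, 14, 7, 8, 1, 9, 15, 6, 0, 10, 12] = (0 3 2 11 15 12 6 14 10 9 1 5 13)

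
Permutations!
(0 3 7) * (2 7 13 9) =[3, 1, 7, 13, 4, 5, 6, 0, 8, 2, 10, 11, 12, 9] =(0 3 13 9 2 7)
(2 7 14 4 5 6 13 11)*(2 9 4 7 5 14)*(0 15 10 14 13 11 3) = [15, 1, 5, 0, 13, 6, 11, 2, 8, 4, 14, 9, 12, 3, 7, 10] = (0 15 10 14 7 2 5 6 11 9 4 13 3)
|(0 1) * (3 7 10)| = 6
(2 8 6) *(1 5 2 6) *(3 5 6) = (1 6 3 5 2 8) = [0, 6, 8, 5, 4, 2, 3, 7, 1]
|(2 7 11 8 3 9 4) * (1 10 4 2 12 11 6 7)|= 18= |(1 10 4 12 11 8 3 9 2)(6 7)|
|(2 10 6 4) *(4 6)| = 3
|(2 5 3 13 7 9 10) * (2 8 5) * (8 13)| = |(3 8 5)(7 9 10 13)| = 12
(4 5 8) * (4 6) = (4 5 8 6) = [0, 1, 2, 3, 5, 8, 4, 7, 6]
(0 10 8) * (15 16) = (0 10 8)(15 16) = [10, 1, 2, 3, 4, 5, 6, 7, 0, 9, 8, 11, 12, 13, 14, 16, 15]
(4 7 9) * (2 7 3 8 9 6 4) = (2 7 6 4 3 8 9) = [0, 1, 7, 8, 3, 5, 4, 6, 9, 2]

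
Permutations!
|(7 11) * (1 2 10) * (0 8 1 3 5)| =14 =|(0 8 1 2 10 3 5)(7 11)|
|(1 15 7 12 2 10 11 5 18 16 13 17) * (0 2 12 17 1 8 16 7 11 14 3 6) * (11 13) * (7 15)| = |(0 2 10 14 3 6)(1 7 17 8 16 11 5 18 15 13)| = 30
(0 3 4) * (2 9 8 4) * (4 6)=(0 3 2 9 8 6 4)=[3, 1, 9, 2, 0, 5, 4, 7, 6, 8]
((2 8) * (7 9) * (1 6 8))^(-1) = ((1 6 8 2)(7 9))^(-1) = (1 2 8 6)(7 9)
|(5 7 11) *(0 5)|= 4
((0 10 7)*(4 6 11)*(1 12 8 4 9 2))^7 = (0 10 7)(1 2 9 11 6 4 8 12) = ((0 10 7)(1 12 8 4 6 11 9 2))^7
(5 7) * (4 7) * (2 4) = (2 4 7 5) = [0, 1, 4, 3, 7, 2, 6, 5]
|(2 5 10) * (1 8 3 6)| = 12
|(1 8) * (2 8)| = |(1 2 8)| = 3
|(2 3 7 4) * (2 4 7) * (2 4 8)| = |(2 3 4 8)| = 4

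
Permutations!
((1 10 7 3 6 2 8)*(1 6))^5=((1 10 7 3)(2 8 6))^5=(1 10 7 3)(2 6 8)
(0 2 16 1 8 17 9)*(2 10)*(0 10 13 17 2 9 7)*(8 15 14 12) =(0 13 17 7)(1 15 14 12 8 2 16)(9 10) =[13, 15, 16, 3, 4, 5, 6, 0, 2, 10, 9, 11, 8, 17, 12, 14, 1, 7]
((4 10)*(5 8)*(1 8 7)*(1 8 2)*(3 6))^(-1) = (1 2)(3 6)(4 10)(5 8 7)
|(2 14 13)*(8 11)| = |(2 14 13)(8 11)| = 6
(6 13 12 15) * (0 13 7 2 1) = [13, 0, 1, 3, 4, 5, 7, 2, 8, 9, 10, 11, 15, 12, 14, 6] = (0 13 12 15 6 7 2 1)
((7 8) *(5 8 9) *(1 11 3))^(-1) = ((1 11 3)(5 8 7 9))^(-1) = (1 3 11)(5 9 7 8)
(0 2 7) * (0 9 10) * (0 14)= (0 2 7 9 10 14)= [2, 1, 7, 3, 4, 5, 6, 9, 8, 10, 14, 11, 12, 13, 0]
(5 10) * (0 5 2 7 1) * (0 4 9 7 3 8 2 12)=[5, 4, 3, 8, 9, 10, 6, 1, 2, 7, 12, 11, 0]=(0 5 10 12)(1 4 9 7)(2 3 8)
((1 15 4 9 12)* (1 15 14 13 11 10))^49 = (1 10 11 13 14)(4 9 12 15)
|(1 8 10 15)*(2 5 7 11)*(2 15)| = 8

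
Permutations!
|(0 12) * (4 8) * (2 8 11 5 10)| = 6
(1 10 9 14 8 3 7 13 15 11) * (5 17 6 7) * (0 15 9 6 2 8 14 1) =(0 15 11)(1 10 6 7 13 9)(2 8 3 5 17) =[15, 10, 8, 5, 4, 17, 7, 13, 3, 1, 6, 0, 12, 9, 14, 11, 16, 2]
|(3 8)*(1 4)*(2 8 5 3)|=2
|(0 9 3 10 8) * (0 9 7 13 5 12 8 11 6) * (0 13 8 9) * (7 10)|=|(0 10 11 6 13 5 12 9 3 7 8)|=11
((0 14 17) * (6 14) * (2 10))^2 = ((0 6 14 17)(2 10))^2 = (0 14)(6 17)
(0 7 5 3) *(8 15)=(0 7 5 3)(8 15)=[7, 1, 2, 0, 4, 3, 6, 5, 15, 9, 10, 11, 12, 13, 14, 8]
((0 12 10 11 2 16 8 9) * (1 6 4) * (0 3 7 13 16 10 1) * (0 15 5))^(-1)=(0 5 15 4 6 1 12)(2 11 10)(3 9 8 16 13 7)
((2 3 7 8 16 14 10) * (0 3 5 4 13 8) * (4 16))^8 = ((0 3 7)(2 5 16 14 10)(4 13 8))^8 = (0 7 3)(2 14 5 10 16)(4 8 13)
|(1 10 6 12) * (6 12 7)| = |(1 10 12)(6 7)| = 6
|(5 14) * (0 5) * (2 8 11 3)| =|(0 5 14)(2 8 11 3)| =12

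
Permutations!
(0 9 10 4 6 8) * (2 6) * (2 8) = [9, 1, 6, 3, 8, 5, 2, 7, 0, 10, 4] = (0 9 10 4 8)(2 6)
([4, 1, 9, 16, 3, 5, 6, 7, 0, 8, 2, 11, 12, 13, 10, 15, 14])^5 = (0 10 4 2 3 9 16 8 14)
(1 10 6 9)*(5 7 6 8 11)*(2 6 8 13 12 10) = [0, 2, 6, 3, 4, 7, 9, 8, 11, 1, 13, 5, 10, 12] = (1 2 6 9)(5 7 8 11)(10 13 12)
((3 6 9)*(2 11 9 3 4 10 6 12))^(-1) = (2 12 3 6 10 4 9 11) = ((2 11 9 4 10 6 3 12))^(-1)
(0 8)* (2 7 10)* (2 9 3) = (0 8)(2 7 10 9 3) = [8, 1, 7, 2, 4, 5, 6, 10, 0, 3, 9]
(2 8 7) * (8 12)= (2 12 8 7)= [0, 1, 12, 3, 4, 5, 6, 2, 7, 9, 10, 11, 8]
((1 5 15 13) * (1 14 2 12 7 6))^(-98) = (1 5 15 13 14 2 12 7 6)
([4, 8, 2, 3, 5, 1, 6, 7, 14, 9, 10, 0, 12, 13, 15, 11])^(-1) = (0 11 15 14 8 1 5 4)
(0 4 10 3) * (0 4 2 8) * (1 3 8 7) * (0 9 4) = [2, 3, 7, 0, 10, 5, 6, 1, 9, 4, 8] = (0 2 7 1 3)(4 10 8 9)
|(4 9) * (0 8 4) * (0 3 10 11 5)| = 8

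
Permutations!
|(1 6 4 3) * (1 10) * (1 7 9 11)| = |(1 6 4 3 10 7 9 11)| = 8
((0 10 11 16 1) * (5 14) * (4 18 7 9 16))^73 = ((0 10 11 4 18 7 9 16 1)(5 14))^73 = (0 10 11 4 18 7 9 16 1)(5 14)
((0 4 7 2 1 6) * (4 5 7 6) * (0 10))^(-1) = ((0 5 7 2 1 4 6 10))^(-1) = (0 10 6 4 1 2 7 5)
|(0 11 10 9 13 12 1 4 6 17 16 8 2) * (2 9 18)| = 45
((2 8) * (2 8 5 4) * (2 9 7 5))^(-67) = ((4 9 7 5))^(-67) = (4 9 7 5)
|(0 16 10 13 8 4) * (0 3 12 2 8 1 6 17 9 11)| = |(0 16 10 13 1 6 17 9 11)(2 8 4 3 12)| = 45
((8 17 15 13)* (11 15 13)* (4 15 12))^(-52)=(8 13 17)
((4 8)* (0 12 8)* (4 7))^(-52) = ((0 12 8 7 4))^(-52) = (0 7 12 4 8)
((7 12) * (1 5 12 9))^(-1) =((1 5 12 7 9))^(-1) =(1 9 7 12 5)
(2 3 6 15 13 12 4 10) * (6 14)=(2 3 14 6 15 13 12 4 10)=[0, 1, 3, 14, 10, 5, 15, 7, 8, 9, 2, 11, 4, 12, 6, 13]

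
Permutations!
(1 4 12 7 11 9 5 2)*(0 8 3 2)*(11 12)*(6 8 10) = (0 10 6 8 3 2 1 4 11 9 5)(7 12) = [10, 4, 1, 2, 11, 0, 8, 12, 3, 5, 6, 9, 7]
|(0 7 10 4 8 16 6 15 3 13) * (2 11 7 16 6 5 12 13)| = 45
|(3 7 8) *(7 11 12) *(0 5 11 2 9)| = 9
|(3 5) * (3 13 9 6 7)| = |(3 5 13 9 6 7)| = 6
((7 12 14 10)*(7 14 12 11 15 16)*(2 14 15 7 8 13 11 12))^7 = ((2 14 10 15 16 8 13 11 7 12))^7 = (2 11 16 14 7 8 10 12 13 15)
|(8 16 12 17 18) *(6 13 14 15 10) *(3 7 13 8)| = 12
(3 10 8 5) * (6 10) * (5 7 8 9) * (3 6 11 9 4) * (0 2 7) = (0 2 7 8)(3 11 9 5 6 10 4) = [2, 1, 7, 11, 3, 6, 10, 8, 0, 5, 4, 9]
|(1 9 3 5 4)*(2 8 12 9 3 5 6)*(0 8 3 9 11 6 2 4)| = |(0 8 12 11 6 4 1 9 5)(2 3)| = 18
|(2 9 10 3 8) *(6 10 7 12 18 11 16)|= |(2 9 7 12 18 11 16 6 10 3 8)|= 11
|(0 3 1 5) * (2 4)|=4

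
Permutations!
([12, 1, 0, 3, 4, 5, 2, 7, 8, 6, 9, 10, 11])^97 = (0 2 6 9 10 11 12)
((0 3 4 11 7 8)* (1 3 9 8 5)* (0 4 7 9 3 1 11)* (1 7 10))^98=(0 8 11 7 10)(1 3 4 9 5)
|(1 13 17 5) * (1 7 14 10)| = 7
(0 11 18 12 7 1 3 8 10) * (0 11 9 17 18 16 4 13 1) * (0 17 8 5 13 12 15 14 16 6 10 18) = (0 9 8 18 15 14 16 4 12 7 17)(1 3 5 13)(6 10 11) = [9, 3, 2, 5, 12, 13, 10, 17, 18, 8, 11, 6, 7, 1, 16, 14, 4, 0, 15]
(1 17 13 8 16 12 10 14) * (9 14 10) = (1 17 13 8 16 12 9 14) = [0, 17, 2, 3, 4, 5, 6, 7, 16, 14, 10, 11, 9, 8, 1, 15, 12, 13]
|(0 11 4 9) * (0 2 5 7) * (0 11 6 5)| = 8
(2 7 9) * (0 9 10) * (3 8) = (0 9 2 7 10)(3 8) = [9, 1, 7, 8, 4, 5, 6, 10, 3, 2, 0]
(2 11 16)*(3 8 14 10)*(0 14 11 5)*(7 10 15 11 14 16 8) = (0 16 2 5)(3 7 10)(8 14 15 11) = [16, 1, 5, 7, 4, 0, 6, 10, 14, 9, 3, 8, 12, 13, 15, 11, 2]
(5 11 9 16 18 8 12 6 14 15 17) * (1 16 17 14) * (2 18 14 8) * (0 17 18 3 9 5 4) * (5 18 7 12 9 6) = (0 17 4)(1 16 14 15 8 9 7 12 5 11 18 2 3 6) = [17, 16, 3, 6, 0, 11, 1, 12, 9, 7, 10, 18, 5, 13, 15, 8, 14, 4, 2]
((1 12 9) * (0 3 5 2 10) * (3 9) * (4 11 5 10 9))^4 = ((0 4 11 5 2 9 1 12 3 10))^4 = (0 2 3 11 1)(4 9 10 5 12)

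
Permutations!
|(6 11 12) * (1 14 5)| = |(1 14 5)(6 11 12)| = 3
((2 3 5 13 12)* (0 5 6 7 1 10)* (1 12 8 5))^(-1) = (0 10 1)(2 12 7 6 3)(5 8 13)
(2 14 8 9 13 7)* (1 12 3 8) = (1 12 3 8 9 13 7 2 14) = [0, 12, 14, 8, 4, 5, 6, 2, 9, 13, 10, 11, 3, 7, 1]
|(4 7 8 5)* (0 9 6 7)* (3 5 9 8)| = 8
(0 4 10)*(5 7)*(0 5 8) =[4, 1, 2, 3, 10, 7, 6, 8, 0, 9, 5] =(0 4 10 5 7 8)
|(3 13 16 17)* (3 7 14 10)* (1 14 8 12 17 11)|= |(1 14 10 3 13 16 11)(7 8 12 17)|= 28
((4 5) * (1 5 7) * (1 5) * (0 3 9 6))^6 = (0 9)(3 6)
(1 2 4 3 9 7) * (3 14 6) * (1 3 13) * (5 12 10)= [0, 2, 4, 9, 14, 12, 13, 3, 8, 7, 5, 11, 10, 1, 6]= (1 2 4 14 6 13)(3 9 7)(5 12 10)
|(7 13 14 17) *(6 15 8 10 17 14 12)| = |(6 15 8 10 17 7 13 12)| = 8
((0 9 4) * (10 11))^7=(0 9 4)(10 11)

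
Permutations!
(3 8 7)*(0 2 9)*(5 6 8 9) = (0 2 5 6 8 7 3 9) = [2, 1, 5, 9, 4, 6, 8, 3, 7, 0]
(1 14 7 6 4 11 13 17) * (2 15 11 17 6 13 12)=(1 14 7 13 6 4 17)(2 15 11 12)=[0, 14, 15, 3, 17, 5, 4, 13, 8, 9, 10, 12, 2, 6, 7, 11, 16, 1]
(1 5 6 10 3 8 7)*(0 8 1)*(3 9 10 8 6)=(0 6 8 7)(1 5 3)(9 10)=[6, 5, 2, 1, 4, 3, 8, 0, 7, 10, 9]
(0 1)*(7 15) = (0 1)(7 15) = [1, 0, 2, 3, 4, 5, 6, 15, 8, 9, 10, 11, 12, 13, 14, 7]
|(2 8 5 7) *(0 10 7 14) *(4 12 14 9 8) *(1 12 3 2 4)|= 9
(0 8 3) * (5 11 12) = [8, 1, 2, 0, 4, 11, 6, 7, 3, 9, 10, 12, 5] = (0 8 3)(5 11 12)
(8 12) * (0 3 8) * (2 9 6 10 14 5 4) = (0 3 8 12)(2 9 6 10 14 5 4) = [3, 1, 9, 8, 2, 4, 10, 7, 12, 6, 14, 11, 0, 13, 5]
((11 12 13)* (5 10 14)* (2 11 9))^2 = (2 12 9 11 13)(5 14 10)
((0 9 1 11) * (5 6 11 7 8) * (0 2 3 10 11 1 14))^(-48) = ((0 9 14)(1 7 8 5 6)(2 3 10 11))^(-48) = (14)(1 8 6 7 5)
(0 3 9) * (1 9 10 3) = (0 1 9)(3 10) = [1, 9, 2, 10, 4, 5, 6, 7, 8, 0, 3]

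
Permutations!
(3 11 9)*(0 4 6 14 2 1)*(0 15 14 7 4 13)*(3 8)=[13, 15, 1, 11, 6, 5, 7, 4, 3, 8, 10, 9, 12, 0, 2, 14]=(0 13)(1 15 14 2)(3 11 9 8)(4 6 7)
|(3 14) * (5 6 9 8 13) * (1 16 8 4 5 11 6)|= 18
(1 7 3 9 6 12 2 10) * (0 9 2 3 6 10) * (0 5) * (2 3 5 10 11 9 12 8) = (0 12 5)(1 7 6 8 2 10)(9 11) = [12, 7, 10, 3, 4, 0, 8, 6, 2, 11, 1, 9, 5]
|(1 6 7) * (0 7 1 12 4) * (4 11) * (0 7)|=4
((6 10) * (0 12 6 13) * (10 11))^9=(0 11)(6 13)(10 12)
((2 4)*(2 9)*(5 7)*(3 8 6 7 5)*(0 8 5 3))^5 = ((0 8 6 7)(2 4 9)(3 5))^5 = (0 8 6 7)(2 9 4)(3 5)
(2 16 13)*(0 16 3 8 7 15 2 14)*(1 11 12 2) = [16, 11, 3, 8, 4, 5, 6, 15, 7, 9, 10, 12, 2, 14, 0, 1, 13] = (0 16 13 14)(1 11 12 2 3 8 7 15)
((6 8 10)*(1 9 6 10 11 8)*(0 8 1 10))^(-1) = ((0 8 11 1 9 6 10))^(-1) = (0 10 6 9 1 11 8)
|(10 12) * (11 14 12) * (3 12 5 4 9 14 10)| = |(3 12)(4 9 14 5)(10 11)| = 4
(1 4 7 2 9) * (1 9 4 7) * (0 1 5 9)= [1, 7, 4, 3, 5, 9, 6, 2, 8, 0]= (0 1 7 2 4 5 9)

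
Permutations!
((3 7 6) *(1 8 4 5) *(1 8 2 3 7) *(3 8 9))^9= (1 8 5 3 2 4 9)(6 7)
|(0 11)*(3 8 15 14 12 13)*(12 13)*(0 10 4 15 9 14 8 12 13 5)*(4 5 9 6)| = |(0 11 10 5)(3 12 13)(4 15 8 6)(9 14)| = 12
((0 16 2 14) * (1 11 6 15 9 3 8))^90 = ((0 16 2 14)(1 11 6 15 9 3 8))^90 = (0 2)(1 8 3 9 15 6 11)(14 16)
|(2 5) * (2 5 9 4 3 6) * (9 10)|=|(2 10 9 4 3 6)|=6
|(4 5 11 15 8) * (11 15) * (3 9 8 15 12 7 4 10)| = 4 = |(15)(3 9 8 10)(4 5 12 7)|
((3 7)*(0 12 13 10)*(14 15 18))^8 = (14 18 15)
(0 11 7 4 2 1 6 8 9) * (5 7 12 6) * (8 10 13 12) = (0 11 8 9)(1 5 7 4 2)(6 10 13 12) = [11, 5, 1, 3, 2, 7, 10, 4, 9, 0, 13, 8, 6, 12]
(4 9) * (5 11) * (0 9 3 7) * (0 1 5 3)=(0 9 4)(1 5 11 3 7)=[9, 5, 2, 7, 0, 11, 6, 1, 8, 4, 10, 3]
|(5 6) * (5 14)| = 3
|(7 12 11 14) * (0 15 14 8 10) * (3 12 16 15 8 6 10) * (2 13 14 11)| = |(0 8 3 12 2 13 14 7 16 15 11 6 10)| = 13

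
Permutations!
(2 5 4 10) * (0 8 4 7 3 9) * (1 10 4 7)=(0 8 7 3 9)(1 10 2 5)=[8, 10, 5, 9, 4, 1, 6, 3, 7, 0, 2]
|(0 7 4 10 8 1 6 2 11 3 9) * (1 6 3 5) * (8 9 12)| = 40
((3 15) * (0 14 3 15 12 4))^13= ((15)(0 14 3 12 4))^13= (15)(0 12 14 4 3)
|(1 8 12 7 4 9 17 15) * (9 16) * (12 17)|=|(1 8 17 15)(4 16 9 12 7)|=20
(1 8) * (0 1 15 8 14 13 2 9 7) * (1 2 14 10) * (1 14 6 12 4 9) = (0 2 1 10 14 13 6 12 4 9 7)(8 15) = [2, 10, 1, 3, 9, 5, 12, 0, 15, 7, 14, 11, 4, 6, 13, 8]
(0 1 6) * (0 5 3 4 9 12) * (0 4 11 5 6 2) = [1, 2, 0, 11, 9, 3, 6, 7, 8, 12, 10, 5, 4] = (0 1 2)(3 11 5)(4 9 12)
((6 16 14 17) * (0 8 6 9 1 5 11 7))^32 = ((0 8 6 16 14 17 9 1 5 11 7))^32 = (0 7 11 5 1 9 17 14 16 6 8)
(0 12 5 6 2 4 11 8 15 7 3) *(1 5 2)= (0 12 2 4 11 8 15 7 3)(1 5 6)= [12, 5, 4, 0, 11, 6, 1, 3, 15, 9, 10, 8, 2, 13, 14, 7]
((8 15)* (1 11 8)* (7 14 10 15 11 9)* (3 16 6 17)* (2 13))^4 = (17)(1 10 7)(9 15 14)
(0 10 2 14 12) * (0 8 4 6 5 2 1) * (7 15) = [10, 0, 14, 3, 6, 2, 5, 15, 4, 9, 1, 11, 8, 13, 12, 7] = (0 10 1)(2 14 12 8 4 6 5)(7 15)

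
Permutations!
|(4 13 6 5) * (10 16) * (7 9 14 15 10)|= |(4 13 6 5)(7 9 14 15 10 16)|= 12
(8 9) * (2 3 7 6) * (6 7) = (2 3 6)(8 9) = [0, 1, 3, 6, 4, 5, 2, 7, 9, 8]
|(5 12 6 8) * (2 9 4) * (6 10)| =|(2 9 4)(5 12 10 6 8)| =15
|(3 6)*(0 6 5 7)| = 5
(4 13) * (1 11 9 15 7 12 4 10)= (1 11 9 15 7 12 4 13 10)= [0, 11, 2, 3, 13, 5, 6, 12, 8, 15, 1, 9, 4, 10, 14, 7]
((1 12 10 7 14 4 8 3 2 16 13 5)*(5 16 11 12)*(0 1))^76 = ((0 1 5)(2 11 12 10 7 14 4 8 3)(13 16))^76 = (16)(0 1 5)(2 7 3 10 8 12 4 11 14)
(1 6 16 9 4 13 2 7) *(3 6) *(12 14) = [0, 3, 7, 6, 13, 5, 16, 1, 8, 4, 10, 11, 14, 2, 12, 15, 9] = (1 3 6 16 9 4 13 2 7)(12 14)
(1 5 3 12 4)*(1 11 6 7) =[0, 5, 2, 12, 11, 3, 7, 1, 8, 9, 10, 6, 4] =(1 5 3 12 4 11 6 7)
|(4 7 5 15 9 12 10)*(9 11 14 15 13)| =|(4 7 5 13 9 12 10)(11 14 15)| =21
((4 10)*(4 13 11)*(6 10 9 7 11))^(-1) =((4 9 7 11)(6 10 13))^(-1) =(4 11 7 9)(6 13 10)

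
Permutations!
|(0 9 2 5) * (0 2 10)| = |(0 9 10)(2 5)| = 6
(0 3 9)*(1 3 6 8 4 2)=(0 6 8 4 2 1 3 9)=[6, 3, 1, 9, 2, 5, 8, 7, 4, 0]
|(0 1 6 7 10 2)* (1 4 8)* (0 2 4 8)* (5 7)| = 8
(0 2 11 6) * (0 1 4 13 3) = (0 2 11 6 1 4 13 3) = [2, 4, 11, 0, 13, 5, 1, 7, 8, 9, 10, 6, 12, 3]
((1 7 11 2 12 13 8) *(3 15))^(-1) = ((1 7 11 2 12 13 8)(3 15))^(-1) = (1 8 13 12 2 11 7)(3 15)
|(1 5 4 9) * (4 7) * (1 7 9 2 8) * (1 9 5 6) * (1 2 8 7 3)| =8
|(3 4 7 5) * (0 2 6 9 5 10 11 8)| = |(0 2 6 9 5 3 4 7 10 11 8)| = 11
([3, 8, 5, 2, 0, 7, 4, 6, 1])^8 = (8)(0 3 2 5 7 6 4)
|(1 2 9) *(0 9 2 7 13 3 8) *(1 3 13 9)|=6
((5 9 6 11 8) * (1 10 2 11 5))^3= (1 11 10 8 2)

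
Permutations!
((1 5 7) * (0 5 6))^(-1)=(0 6 1 7 5)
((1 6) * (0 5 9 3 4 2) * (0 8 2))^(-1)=(0 4 3 9 5)(1 6)(2 8)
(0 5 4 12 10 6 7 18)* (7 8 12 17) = (0 5 4 17 7 18)(6 8 12 10) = [5, 1, 2, 3, 17, 4, 8, 18, 12, 9, 6, 11, 10, 13, 14, 15, 16, 7, 0]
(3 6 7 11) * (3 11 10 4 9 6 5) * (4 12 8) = [0, 1, 2, 5, 9, 3, 7, 10, 4, 6, 12, 11, 8] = (3 5)(4 9 6 7 10 12 8)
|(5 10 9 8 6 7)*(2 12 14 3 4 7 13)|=12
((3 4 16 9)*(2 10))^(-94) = ((2 10)(3 4 16 9))^(-94) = (3 16)(4 9)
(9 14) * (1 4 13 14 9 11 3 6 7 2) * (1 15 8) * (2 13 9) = (1 4 9 2 15 8)(3 6 7 13 14 11) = [0, 4, 15, 6, 9, 5, 7, 13, 1, 2, 10, 3, 12, 14, 11, 8]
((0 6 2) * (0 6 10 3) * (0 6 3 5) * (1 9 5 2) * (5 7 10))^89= (0 5)(1 3 10 9 6 2 7)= ((0 5)(1 9 7 10 2 3 6))^89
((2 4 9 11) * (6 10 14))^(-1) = ((2 4 9 11)(6 10 14))^(-1) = (2 11 9 4)(6 14 10)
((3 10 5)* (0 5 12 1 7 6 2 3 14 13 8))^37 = ((0 5 14 13 8)(1 7 6 2 3 10 12))^37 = (0 14 8 5 13)(1 6 3 12 7 2 10)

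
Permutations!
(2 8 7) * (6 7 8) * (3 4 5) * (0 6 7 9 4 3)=(0 6 9 4 5)(2 7)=[6, 1, 7, 3, 5, 0, 9, 2, 8, 4]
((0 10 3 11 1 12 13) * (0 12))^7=(0 3 1 10 11)(12 13)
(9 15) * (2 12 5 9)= (2 12 5 9 15)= [0, 1, 12, 3, 4, 9, 6, 7, 8, 15, 10, 11, 5, 13, 14, 2]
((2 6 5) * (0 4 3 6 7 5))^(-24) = (7)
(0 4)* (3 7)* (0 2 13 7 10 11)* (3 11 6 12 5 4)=(0 3 10 6 12 5 4 2 13 7 11)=[3, 1, 13, 10, 2, 4, 12, 11, 8, 9, 6, 0, 5, 7]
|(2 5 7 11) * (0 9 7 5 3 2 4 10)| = 6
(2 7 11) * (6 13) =(2 7 11)(6 13) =[0, 1, 7, 3, 4, 5, 13, 11, 8, 9, 10, 2, 12, 6]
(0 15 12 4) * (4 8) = (0 15 12 8 4) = [15, 1, 2, 3, 0, 5, 6, 7, 4, 9, 10, 11, 8, 13, 14, 12]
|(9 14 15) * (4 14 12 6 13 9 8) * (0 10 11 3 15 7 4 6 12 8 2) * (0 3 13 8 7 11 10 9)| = |(0 9 7 4 14 11 13)(2 3 15)(6 8)| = 42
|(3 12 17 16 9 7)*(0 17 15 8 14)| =|(0 17 16 9 7 3 12 15 8 14)| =10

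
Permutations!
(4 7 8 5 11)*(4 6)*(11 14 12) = (4 7 8 5 14 12 11 6) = [0, 1, 2, 3, 7, 14, 4, 8, 5, 9, 10, 6, 11, 13, 12]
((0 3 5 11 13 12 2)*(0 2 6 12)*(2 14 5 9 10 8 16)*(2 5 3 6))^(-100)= ((0 6 12 2 14 3 9 10 8 16 5 11 13))^(-100)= (0 14 8 13 2 10 11 12 9 5 6 3 16)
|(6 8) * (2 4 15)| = 6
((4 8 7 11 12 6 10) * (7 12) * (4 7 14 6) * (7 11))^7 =((4 8 12)(6 10 11 14))^7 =(4 8 12)(6 14 11 10)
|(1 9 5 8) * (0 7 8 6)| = 7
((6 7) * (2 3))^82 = (7)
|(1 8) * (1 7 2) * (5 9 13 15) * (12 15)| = |(1 8 7 2)(5 9 13 12 15)| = 20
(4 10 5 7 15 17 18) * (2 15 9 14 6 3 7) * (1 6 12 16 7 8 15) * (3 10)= (1 6 10 5 2)(3 8 15 17 18 4)(7 9 14 12 16)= [0, 6, 1, 8, 3, 2, 10, 9, 15, 14, 5, 11, 16, 13, 12, 17, 7, 18, 4]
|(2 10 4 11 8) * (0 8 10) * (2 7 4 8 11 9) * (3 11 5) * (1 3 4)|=|(0 5 4 9 2)(1 3 11 10 8 7)|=30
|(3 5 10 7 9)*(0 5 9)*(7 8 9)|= |(0 5 10 8 9 3 7)|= 7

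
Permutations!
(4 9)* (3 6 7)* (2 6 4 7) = [0, 1, 6, 4, 9, 5, 2, 3, 8, 7] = (2 6)(3 4 9 7)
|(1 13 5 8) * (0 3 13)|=|(0 3 13 5 8 1)|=6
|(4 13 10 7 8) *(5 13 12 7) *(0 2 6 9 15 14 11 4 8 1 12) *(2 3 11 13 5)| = 84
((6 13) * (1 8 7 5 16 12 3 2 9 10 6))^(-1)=(1 13 6 10 9 2 3 12 16 5 7 8)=((1 8 7 5 16 12 3 2 9 10 6 13))^(-1)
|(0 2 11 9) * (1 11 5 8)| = 7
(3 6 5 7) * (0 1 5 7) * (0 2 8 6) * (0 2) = (0 1 5)(2 8 6 7 3) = [1, 5, 8, 2, 4, 0, 7, 3, 6]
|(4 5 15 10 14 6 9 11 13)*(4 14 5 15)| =20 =|(4 15 10 5)(6 9 11 13 14)|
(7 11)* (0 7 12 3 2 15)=(0 7 11 12 3 2 15)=[7, 1, 15, 2, 4, 5, 6, 11, 8, 9, 10, 12, 3, 13, 14, 0]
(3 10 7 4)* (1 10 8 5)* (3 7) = (1 10 3 8 5)(4 7) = [0, 10, 2, 8, 7, 1, 6, 4, 5, 9, 3]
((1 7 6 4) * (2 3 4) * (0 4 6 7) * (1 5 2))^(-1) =(7)(0 1 6 3 2 5 4)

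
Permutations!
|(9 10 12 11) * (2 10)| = 5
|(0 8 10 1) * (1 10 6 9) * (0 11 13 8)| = |(1 11 13 8 6 9)| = 6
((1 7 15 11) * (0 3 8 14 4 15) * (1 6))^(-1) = ((0 3 8 14 4 15 11 6 1 7))^(-1) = (0 7 1 6 11 15 4 14 8 3)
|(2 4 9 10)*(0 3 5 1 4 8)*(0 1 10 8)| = 20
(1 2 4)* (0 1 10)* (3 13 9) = (0 1 2 4 10)(3 13 9) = [1, 2, 4, 13, 10, 5, 6, 7, 8, 3, 0, 11, 12, 9]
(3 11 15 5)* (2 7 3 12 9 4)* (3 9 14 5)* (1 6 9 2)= (1 6 9 4)(2 7)(3 11 15)(5 12 14)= [0, 6, 7, 11, 1, 12, 9, 2, 8, 4, 10, 15, 14, 13, 5, 3]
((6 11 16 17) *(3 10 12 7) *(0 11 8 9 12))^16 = (0 8 10 6 3 17 7 16 12 11 9) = ((0 11 16 17 6 8 9 12 7 3 10))^16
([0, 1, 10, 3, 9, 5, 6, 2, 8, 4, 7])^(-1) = [0, 1, 7, 3, 9, 5, 6, 10, 8, 4, 2]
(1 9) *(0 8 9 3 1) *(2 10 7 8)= (0 2 10 7 8 9)(1 3)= [2, 3, 10, 1, 4, 5, 6, 8, 9, 0, 7]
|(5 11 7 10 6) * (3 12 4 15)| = 20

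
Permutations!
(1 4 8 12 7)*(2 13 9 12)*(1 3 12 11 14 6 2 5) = (1 4 8 5)(2 13 9 11 14 6)(3 12 7) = [0, 4, 13, 12, 8, 1, 2, 3, 5, 11, 10, 14, 7, 9, 6]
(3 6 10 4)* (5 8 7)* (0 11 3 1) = (0 11 3 6 10 4 1)(5 8 7) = [11, 0, 2, 6, 1, 8, 10, 5, 7, 9, 4, 3]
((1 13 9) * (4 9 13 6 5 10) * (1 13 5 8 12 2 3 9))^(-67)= (1 4 10 5 13 9 3 2 12 8 6)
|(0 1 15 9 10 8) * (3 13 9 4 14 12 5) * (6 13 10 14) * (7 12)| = |(0 1 15 4 6 13 9 14 7 12 5 3 10 8)| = 14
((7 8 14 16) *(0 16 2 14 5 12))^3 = (0 8)(2 14)(5 16)(7 12) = ((0 16 7 8 5 12)(2 14))^3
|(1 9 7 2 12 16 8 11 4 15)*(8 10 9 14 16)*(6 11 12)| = 22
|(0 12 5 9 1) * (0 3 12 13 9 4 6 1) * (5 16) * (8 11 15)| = 21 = |(0 13 9)(1 3 12 16 5 4 6)(8 11 15)|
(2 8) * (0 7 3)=(0 7 3)(2 8)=[7, 1, 8, 0, 4, 5, 6, 3, 2]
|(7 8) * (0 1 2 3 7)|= |(0 1 2 3 7 8)|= 6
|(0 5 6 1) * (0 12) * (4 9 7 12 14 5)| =20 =|(0 4 9 7 12)(1 14 5 6)|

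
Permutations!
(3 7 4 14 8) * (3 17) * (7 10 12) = [0, 1, 2, 10, 14, 5, 6, 4, 17, 9, 12, 11, 7, 13, 8, 15, 16, 3] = (3 10 12 7 4 14 8 17)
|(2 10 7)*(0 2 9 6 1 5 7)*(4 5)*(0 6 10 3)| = 21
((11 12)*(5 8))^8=(12)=((5 8)(11 12))^8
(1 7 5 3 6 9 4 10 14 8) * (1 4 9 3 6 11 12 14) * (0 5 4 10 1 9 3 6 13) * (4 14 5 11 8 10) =(0 11 12 5 13)(1 7 14 10 9 3 8 4) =[11, 7, 2, 8, 1, 13, 6, 14, 4, 3, 9, 12, 5, 0, 10]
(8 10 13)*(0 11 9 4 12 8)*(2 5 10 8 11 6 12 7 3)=[6, 1, 5, 2, 7, 10, 12, 3, 8, 4, 13, 9, 11, 0]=(0 6 12 11 9 4 7 3 2 5 10 13)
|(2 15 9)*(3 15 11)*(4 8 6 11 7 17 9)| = |(2 7 17 9)(3 15 4 8 6 11)| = 12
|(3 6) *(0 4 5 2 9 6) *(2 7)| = 8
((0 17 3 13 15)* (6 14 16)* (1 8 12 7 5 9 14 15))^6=(0 12 6 1 14 3 5)(7 15 8 16 13 9 17)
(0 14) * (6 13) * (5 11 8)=(0 14)(5 11 8)(6 13)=[14, 1, 2, 3, 4, 11, 13, 7, 5, 9, 10, 8, 12, 6, 0]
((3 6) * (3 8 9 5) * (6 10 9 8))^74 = (3 9)(5 10)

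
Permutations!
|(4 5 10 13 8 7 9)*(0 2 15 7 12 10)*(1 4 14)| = 36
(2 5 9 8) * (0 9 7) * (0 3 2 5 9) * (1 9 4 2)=[0, 9, 4, 1, 2, 7, 6, 3, 5, 8]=(1 9 8 5 7 3)(2 4)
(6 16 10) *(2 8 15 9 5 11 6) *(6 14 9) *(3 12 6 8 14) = (2 14 9 5 11 3 12 6 16 10)(8 15) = [0, 1, 14, 12, 4, 11, 16, 7, 15, 5, 2, 3, 6, 13, 9, 8, 10]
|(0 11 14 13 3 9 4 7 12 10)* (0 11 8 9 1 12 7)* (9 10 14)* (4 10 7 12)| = 9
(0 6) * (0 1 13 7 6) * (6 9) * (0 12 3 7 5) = (0 12 3 7 9 6 1 13 5) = [12, 13, 2, 7, 4, 0, 1, 9, 8, 6, 10, 11, 3, 5]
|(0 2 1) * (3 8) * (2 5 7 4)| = 6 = |(0 5 7 4 2 1)(3 8)|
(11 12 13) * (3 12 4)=(3 12 13 11 4)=[0, 1, 2, 12, 3, 5, 6, 7, 8, 9, 10, 4, 13, 11]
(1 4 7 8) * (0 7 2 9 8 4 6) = (0 7 4 2 9 8 1 6) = [7, 6, 9, 3, 2, 5, 0, 4, 1, 8]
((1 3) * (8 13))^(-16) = (13)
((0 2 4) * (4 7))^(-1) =(0 4 7 2)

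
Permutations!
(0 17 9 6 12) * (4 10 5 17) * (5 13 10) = [4, 1, 2, 3, 5, 17, 12, 7, 8, 6, 13, 11, 0, 10, 14, 15, 16, 9] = (0 4 5 17 9 6 12)(10 13)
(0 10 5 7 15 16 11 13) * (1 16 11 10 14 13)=[14, 16, 2, 3, 4, 7, 6, 15, 8, 9, 5, 1, 12, 0, 13, 11, 10]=(0 14 13)(1 16 10 5 7 15 11)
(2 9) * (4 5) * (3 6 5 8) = [0, 1, 9, 6, 8, 4, 5, 7, 3, 2] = (2 9)(3 6 5 4 8)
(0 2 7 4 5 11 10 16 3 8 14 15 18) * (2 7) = (0 7 4 5 11 10 16 3 8 14 15 18) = [7, 1, 2, 8, 5, 11, 6, 4, 14, 9, 16, 10, 12, 13, 15, 18, 3, 17, 0]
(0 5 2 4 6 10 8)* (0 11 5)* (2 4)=(4 6 10 8 11 5)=[0, 1, 2, 3, 6, 4, 10, 7, 11, 9, 8, 5]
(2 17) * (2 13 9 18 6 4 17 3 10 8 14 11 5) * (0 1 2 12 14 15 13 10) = (0 1 2 3)(4 17 10 8 15 13 9 18 6)(5 12 14 11) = [1, 2, 3, 0, 17, 12, 4, 7, 15, 18, 8, 5, 14, 9, 11, 13, 16, 10, 6]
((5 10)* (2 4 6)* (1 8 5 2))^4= (1 2 8 4 5 6 10)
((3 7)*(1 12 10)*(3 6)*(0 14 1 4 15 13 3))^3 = ((0 14 1 12 10 4 15 13 3 7 6))^3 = (0 12 15 7 14 10 13 6 1 4 3)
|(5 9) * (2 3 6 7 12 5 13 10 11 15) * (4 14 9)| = 13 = |(2 3 6 7 12 5 4 14 9 13 10 11 15)|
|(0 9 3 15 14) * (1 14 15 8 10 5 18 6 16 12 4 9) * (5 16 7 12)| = 33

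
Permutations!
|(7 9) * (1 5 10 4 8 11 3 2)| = 8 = |(1 5 10 4 8 11 3 2)(7 9)|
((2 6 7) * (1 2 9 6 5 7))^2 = ((1 2 5 7 9 6))^2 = (1 5 9)(2 7 6)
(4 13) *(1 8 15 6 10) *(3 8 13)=(1 13 4 3 8 15 6 10)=[0, 13, 2, 8, 3, 5, 10, 7, 15, 9, 1, 11, 12, 4, 14, 6]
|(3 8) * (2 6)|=2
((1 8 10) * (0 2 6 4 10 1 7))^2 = ((0 2 6 4 10 7)(1 8))^2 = (0 6 10)(2 4 7)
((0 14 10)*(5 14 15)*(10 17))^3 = ((0 15 5 14 17 10))^3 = (0 14)(5 10)(15 17)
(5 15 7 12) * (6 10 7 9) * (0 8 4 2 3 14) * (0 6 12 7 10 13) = [8, 1, 3, 14, 2, 15, 13, 7, 4, 12, 10, 11, 5, 0, 6, 9] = (0 8 4 2 3 14 6 13)(5 15 9 12)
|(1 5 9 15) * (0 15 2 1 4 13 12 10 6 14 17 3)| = 20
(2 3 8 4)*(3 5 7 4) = (2 5 7 4)(3 8) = [0, 1, 5, 8, 2, 7, 6, 4, 3]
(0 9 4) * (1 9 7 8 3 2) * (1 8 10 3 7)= (0 1 9 4)(2 8 7 10 3)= [1, 9, 8, 2, 0, 5, 6, 10, 7, 4, 3]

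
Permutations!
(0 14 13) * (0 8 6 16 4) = [14, 1, 2, 3, 0, 5, 16, 7, 6, 9, 10, 11, 12, 8, 13, 15, 4] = (0 14 13 8 6 16 4)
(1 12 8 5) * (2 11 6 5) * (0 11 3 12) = (0 11 6 5 1)(2 3 12 8) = [11, 0, 3, 12, 4, 1, 5, 7, 2, 9, 10, 6, 8]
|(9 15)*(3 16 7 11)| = 4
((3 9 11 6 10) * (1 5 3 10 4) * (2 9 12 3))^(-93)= (1 6 9 5 4 11 2)(3 12)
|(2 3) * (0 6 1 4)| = 4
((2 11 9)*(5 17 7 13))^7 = (2 11 9)(5 13 7 17) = ((2 11 9)(5 17 7 13))^7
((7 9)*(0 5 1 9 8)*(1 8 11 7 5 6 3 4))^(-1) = ((0 6 3 4 1 9 5 8)(7 11))^(-1) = (0 8 5 9 1 4 3 6)(7 11)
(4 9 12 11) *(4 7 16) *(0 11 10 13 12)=(0 11 7 16 4 9)(10 13 12)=[11, 1, 2, 3, 9, 5, 6, 16, 8, 0, 13, 7, 10, 12, 14, 15, 4]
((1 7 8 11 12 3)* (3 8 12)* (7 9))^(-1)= (1 3 11 8 12 7 9)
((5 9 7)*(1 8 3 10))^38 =(1 3)(5 7 9)(8 10)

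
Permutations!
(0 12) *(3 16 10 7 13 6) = (0 12)(3 16 10 7 13 6) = [12, 1, 2, 16, 4, 5, 3, 13, 8, 9, 7, 11, 0, 6, 14, 15, 10]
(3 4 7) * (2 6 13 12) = [0, 1, 6, 4, 7, 5, 13, 3, 8, 9, 10, 11, 2, 12] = (2 6 13 12)(3 4 7)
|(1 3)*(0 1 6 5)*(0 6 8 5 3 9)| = 12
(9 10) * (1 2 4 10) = [0, 2, 4, 3, 10, 5, 6, 7, 8, 1, 9] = (1 2 4 10 9)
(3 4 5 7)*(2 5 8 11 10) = (2 5 7 3 4 8 11 10) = [0, 1, 5, 4, 8, 7, 6, 3, 11, 9, 2, 10]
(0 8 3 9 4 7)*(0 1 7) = [8, 7, 2, 9, 0, 5, 6, 1, 3, 4] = (0 8 3 9 4)(1 7)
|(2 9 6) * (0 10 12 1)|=|(0 10 12 1)(2 9 6)|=12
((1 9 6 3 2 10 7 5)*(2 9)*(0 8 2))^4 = ((0 8 2 10 7 5 1)(3 9 6))^4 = (0 7 8 5 2 1 10)(3 9 6)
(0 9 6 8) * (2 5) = [9, 1, 5, 3, 4, 2, 8, 7, 0, 6] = (0 9 6 8)(2 5)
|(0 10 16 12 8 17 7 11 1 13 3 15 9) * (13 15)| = |(0 10 16 12 8 17 7 11 1 15 9)(3 13)| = 22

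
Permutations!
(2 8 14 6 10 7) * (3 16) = (2 8 14 6 10 7)(3 16) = [0, 1, 8, 16, 4, 5, 10, 2, 14, 9, 7, 11, 12, 13, 6, 15, 3]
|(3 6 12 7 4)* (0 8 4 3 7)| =|(0 8 4 7 3 6 12)| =7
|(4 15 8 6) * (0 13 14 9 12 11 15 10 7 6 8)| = 28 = |(0 13 14 9 12 11 15)(4 10 7 6)|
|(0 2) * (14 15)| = 2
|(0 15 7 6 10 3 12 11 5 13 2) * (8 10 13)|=6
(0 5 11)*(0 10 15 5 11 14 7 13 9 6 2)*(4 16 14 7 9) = [11, 1, 0, 3, 16, 7, 2, 13, 8, 6, 15, 10, 12, 4, 9, 5, 14] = (0 11 10 15 5 7 13 4 16 14 9 6 2)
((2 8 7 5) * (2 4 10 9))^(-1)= (2 9 10 4 5 7 8)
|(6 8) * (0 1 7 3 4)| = 10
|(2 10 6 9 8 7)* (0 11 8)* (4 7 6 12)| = 5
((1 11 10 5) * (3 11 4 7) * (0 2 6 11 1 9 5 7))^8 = ((0 2 6 11 10 7 3 1 4)(5 9))^8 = (0 4 1 3 7 10 11 6 2)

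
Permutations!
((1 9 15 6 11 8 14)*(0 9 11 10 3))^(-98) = (0 10 15)(1 8)(3 6 9)(11 14)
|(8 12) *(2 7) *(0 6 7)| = |(0 6 7 2)(8 12)| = 4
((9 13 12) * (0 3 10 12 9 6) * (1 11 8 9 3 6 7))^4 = (1 13 7 9 12 8 10 11 3)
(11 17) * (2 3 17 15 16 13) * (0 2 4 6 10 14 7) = (0 2 3 17 11 15 16 13 4 6 10 14 7) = [2, 1, 3, 17, 6, 5, 10, 0, 8, 9, 14, 15, 12, 4, 7, 16, 13, 11]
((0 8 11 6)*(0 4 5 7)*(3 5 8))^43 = (0 7 5 3)(4 6 11 8)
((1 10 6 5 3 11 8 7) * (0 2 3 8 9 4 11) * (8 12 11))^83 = ((0 2 3)(1 10 6 5 12 11 9 4 8 7))^83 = (0 3 2)(1 5 9 7 6 11 8 10 12 4)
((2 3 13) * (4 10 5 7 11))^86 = (2 13 3)(4 10 5 7 11)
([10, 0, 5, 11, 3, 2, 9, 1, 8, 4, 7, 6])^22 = [7, 10, 2, 6, 11, 5, 4, 0, 8, 3, 1, 9]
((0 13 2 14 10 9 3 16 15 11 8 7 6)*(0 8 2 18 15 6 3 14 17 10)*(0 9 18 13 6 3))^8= ((0 6 8 7)(2 17 10 18 15 11)(3 16)(9 14))^8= (2 10 15)(11 17 18)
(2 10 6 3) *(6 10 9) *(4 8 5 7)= (10)(2 9 6 3)(4 8 5 7)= [0, 1, 9, 2, 8, 7, 3, 4, 5, 6, 10]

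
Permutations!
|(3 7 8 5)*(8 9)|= |(3 7 9 8 5)|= 5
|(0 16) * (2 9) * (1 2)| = |(0 16)(1 2 9)| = 6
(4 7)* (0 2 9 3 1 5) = (0 2 9 3 1 5)(4 7) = [2, 5, 9, 1, 7, 0, 6, 4, 8, 3]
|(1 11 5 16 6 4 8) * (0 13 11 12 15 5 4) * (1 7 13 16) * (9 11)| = |(0 16 6)(1 12 15 5)(4 8 7 13 9 11)| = 12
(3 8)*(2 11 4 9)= (2 11 4 9)(3 8)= [0, 1, 11, 8, 9, 5, 6, 7, 3, 2, 10, 4]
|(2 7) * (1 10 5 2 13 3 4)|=8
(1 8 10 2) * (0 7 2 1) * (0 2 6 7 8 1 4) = (0 8 10 4)(6 7) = [8, 1, 2, 3, 0, 5, 7, 6, 10, 9, 4]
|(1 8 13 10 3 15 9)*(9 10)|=|(1 8 13 9)(3 15 10)|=12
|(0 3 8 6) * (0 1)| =5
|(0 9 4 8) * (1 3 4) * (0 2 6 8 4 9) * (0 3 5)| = 15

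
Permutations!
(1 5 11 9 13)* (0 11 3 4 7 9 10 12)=(0 11 10 12)(1 5 3 4 7 9 13)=[11, 5, 2, 4, 7, 3, 6, 9, 8, 13, 12, 10, 0, 1]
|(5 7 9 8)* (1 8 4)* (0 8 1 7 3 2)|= |(0 8 5 3 2)(4 7 9)|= 15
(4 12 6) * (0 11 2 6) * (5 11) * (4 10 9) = (0 5 11 2 6 10 9 4 12) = [5, 1, 6, 3, 12, 11, 10, 7, 8, 4, 9, 2, 0]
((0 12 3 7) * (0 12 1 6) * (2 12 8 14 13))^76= (0 1 6)(2 13 14 8 7 3 12)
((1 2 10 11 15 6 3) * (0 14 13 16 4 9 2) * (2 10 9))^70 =(0 2 6 13 10 1 4 15 14 9 3 16 11)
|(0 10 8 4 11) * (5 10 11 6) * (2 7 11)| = |(0 2 7 11)(4 6 5 10 8)| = 20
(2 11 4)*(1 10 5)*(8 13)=(1 10 5)(2 11 4)(8 13)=[0, 10, 11, 3, 2, 1, 6, 7, 13, 9, 5, 4, 12, 8]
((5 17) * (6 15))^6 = (17)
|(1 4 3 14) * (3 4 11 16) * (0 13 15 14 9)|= 9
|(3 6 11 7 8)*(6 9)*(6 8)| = |(3 9 8)(6 11 7)| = 3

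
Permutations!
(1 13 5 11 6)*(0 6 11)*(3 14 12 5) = [6, 13, 2, 14, 4, 0, 1, 7, 8, 9, 10, 11, 5, 3, 12] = (0 6 1 13 3 14 12 5)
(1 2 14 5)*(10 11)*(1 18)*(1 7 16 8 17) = (1 2 14 5 18 7 16 8 17)(10 11) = [0, 2, 14, 3, 4, 18, 6, 16, 17, 9, 11, 10, 12, 13, 5, 15, 8, 1, 7]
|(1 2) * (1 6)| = 3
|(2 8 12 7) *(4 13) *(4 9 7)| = 7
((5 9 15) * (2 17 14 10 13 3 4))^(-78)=((2 17 14 10 13 3 4)(5 9 15))^(-78)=(2 4 3 13 10 14 17)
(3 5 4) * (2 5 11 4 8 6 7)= (2 5 8 6 7)(3 11 4)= [0, 1, 5, 11, 3, 8, 7, 2, 6, 9, 10, 4]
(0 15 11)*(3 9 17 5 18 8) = (0 15 11)(3 9 17 5 18 8) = [15, 1, 2, 9, 4, 18, 6, 7, 3, 17, 10, 0, 12, 13, 14, 11, 16, 5, 8]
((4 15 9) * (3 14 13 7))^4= ((3 14 13 7)(4 15 9))^4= (4 15 9)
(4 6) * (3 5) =(3 5)(4 6) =[0, 1, 2, 5, 6, 3, 4]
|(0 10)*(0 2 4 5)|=|(0 10 2 4 5)|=5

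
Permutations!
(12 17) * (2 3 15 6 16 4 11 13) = (2 3 15 6 16 4 11 13)(12 17) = [0, 1, 3, 15, 11, 5, 16, 7, 8, 9, 10, 13, 17, 2, 14, 6, 4, 12]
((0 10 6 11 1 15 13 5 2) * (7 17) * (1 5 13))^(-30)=(17)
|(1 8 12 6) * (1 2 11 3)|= 7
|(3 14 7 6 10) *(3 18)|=|(3 14 7 6 10 18)|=6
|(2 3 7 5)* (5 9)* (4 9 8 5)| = 10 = |(2 3 7 8 5)(4 9)|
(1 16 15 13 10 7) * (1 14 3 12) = (1 16 15 13 10 7 14 3 12) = [0, 16, 2, 12, 4, 5, 6, 14, 8, 9, 7, 11, 1, 10, 3, 13, 15]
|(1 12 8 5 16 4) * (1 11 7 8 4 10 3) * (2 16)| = 11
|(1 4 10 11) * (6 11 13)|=6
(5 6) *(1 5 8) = (1 5 6 8) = [0, 5, 2, 3, 4, 6, 8, 7, 1]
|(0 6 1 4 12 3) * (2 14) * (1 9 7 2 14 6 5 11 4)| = |(14)(0 5 11 4 12 3)(2 6 9 7)| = 12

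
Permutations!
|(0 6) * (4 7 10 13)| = 4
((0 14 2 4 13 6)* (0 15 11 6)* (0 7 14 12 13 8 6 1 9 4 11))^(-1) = (0 15 6 8 4 9 1 11 2 14 7 13 12)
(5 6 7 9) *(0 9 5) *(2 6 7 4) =(0 9)(2 6 4)(5 7) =[9, 1, 6, 3, 2, 7, 4, 5, 8, 0]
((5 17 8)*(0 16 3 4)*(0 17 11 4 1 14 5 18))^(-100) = (0 18 8 17 4 11 5 14 1 3 16)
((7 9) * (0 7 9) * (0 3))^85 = ((9)(0 7 3))^85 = (9)(0 7 3)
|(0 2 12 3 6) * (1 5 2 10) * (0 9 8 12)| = 5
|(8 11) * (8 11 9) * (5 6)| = 2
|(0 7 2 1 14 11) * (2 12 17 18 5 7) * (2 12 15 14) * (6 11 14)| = 18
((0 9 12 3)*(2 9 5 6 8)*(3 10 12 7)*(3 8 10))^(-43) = ((0 5 6 10 12 3)(2 9 7 8))^(-43) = (0 3 12 10 6 5)(2 9 7 8)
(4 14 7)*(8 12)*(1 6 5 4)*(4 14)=(1 6 5 14 7)(8 12)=[0, 6, 2, 3, 4, 14, 5, 1, 12, 9, 10, 11, 8, 13, 7]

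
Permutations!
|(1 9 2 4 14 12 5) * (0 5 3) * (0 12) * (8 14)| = |(0 5 1 9 2 4 8 14)(3 12)| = 8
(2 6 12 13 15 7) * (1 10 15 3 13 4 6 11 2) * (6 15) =(1 10 6 12 4 15 7)(2 11)(3 13) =[0, 10, 11, 13, 15, 5, 12, 1, 8, 9, 6, 2, 4, 3, 14, 7]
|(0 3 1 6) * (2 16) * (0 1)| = |(0 3)(1 6)(2 16)| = 2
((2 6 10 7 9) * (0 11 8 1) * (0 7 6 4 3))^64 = (0 11 8 1 7 9 2 4 3)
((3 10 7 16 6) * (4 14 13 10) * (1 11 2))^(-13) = ((1 11 2)(3 4 14 13 10 7 16 6))^(-13) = (1 2 11)(3 13 16 4 10 6 14 7)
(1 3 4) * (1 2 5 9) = [0, 3, 5, 4, 2, 9, 6, 7, 8, 1] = (1 3 4 2 5 9)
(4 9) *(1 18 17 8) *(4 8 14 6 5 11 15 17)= (1 18 4 9 8)(5 11 15 17 14 6)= [0, 18, 2, 3, 9, 11, 5, 7, 1, 8, 10, 15, 12, 13, 6, 17, 16, 14, 4]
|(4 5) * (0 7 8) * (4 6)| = |(0 7 8)(4 5 6)| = 3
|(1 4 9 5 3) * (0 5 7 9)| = 10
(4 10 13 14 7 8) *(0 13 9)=(0 13 14 7 8 4 10 9)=[13, 1, 2, 3, 10, 5, 6, 8, 4, 0, 9, 11, 12, 14, 7]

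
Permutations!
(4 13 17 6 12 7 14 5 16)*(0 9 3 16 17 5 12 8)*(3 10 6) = (0 9 10 6 8)(3 16 4 13 5 17)(7 14 12) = [9, 1, 2, 16, 13, 17, 8, 14, 0, 10, 6, 11, 7, 5, 12, 15, 4, 3]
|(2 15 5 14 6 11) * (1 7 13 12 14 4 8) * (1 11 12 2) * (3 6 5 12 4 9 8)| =33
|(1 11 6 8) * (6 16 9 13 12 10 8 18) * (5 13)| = |(1 11 16 9 5 13 12 10 8)(6 18)| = 18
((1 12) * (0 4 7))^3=(1 12)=((0 4 7)(1 12))^3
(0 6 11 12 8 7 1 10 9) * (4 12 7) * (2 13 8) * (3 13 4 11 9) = [6, 10, 4, 13, 12, 5, 9, 1, 11, 0, 3, 7, 2, 8] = (0 6 9)(1 10 3 13 8 11 7)(2 4 12)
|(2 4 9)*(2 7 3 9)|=6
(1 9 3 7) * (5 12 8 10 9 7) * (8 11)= (1 7)(3 5 12 11 8 10 9)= [0, 7, 2, 5, 4, 12, 6, 1, 10, 3, 9, 8, 11]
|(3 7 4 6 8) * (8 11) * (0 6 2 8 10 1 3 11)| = 8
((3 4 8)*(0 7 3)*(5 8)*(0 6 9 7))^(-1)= (3 7 9 6 8 5 4)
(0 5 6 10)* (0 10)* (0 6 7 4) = (10)(0 5 7 4) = [5, 1, 2, 3, 0, 7, 6, 4, 8, 9, 10]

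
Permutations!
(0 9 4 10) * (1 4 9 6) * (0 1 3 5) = (0 6 3 5)(1 4 10) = [6, 4, 2, 5, 10, 0, 3, 7, 8, 9, 1]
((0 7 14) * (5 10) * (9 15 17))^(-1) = (0 14 7)(5 10)(9 17 15)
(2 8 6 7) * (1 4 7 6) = (1 4 7 2 8) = [0, 4, 8, 3, 7, 5, 6, 2, 1]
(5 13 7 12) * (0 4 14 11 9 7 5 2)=[4, 1, 0, 3, 14, 13, 6, 12, 8, 7, 10, 9, 2, 5, 11]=(0 4 14 11 9 7 12 2)(5 13)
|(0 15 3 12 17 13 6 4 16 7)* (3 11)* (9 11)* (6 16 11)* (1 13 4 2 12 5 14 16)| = |(0 15 9 6 2 12 17 4 11 3 5 14 16 7)(1 13)| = 14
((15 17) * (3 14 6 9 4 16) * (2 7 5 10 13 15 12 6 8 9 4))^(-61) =((2 7 5 10 13 15 17 12 6 4 16 3 14 8 9))^(-61) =(2 9 8 14 3 16 4 6 12 17 15 13 10 5 7)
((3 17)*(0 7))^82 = (17)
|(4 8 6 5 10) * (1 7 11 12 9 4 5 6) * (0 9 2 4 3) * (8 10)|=|(0 9 3)(1 7 11 12 2 4 10 5 8)|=9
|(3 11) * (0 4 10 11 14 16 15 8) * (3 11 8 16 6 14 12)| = 4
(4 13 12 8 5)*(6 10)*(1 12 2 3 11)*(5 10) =(1 12 8 10 6 5 4 13 2 3 11) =[0, 12, 3, 11, 13, 4, 5, 7, 10, 9, 6, 1, 8, 2]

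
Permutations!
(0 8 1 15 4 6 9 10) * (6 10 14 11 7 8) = (0 6 9 14 11 7 8 1 15 4 10) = [6, 15, 2, 3, 10, 5, 9, 8, 1, 14, 0, 7, 12, 13, 11, 4]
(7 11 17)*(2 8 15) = (2 8 15)(7 11 17) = [0, 1, 8, 3, 4, 5, 6, 11, 15, 9, 10, 17, 12, 13, 14, 2, 16, 7]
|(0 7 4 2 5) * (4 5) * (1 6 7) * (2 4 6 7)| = 4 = |(0 1 7 5)(2 6)|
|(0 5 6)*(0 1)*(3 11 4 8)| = 4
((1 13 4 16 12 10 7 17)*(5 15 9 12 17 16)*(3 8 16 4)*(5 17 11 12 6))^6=(1 12 13 10 3 7 8 4 16 17 11)(5 9)(6 15)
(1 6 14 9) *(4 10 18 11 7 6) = (1 4 10 18 11 7 6 14 9) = [0, 4, 2, 3, 10, 5, 14, 6, 8, 1, 18, 7, 12, 13, 9, 15, 16, 17, 11]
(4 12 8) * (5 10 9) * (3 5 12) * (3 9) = (3 5 10)(4 9 12 8) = [0, 1, 2, 5, 9, 10, 6, 7, 4, 12, 3, 11, 8]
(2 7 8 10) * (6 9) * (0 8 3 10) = (0 8)(2 7 3 10)(6 9) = [8, 1, 7, 10, 4, 5, 9, 3, 0, 6, 2]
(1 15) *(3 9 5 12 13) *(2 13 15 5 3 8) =[0, 5, 13, 9, 4, 12, 6, 7, 2, 3, 10, 11, 15, 8, 14, 1] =(1 5 12 15)(2 13 8)(3 9)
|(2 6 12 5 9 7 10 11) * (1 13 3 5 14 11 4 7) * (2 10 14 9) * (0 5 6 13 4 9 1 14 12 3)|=4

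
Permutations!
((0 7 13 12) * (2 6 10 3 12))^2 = ((0 7 13 2 6 10 3 12))^2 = (0 13 6 3)(2 10 12 7)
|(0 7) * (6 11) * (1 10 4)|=|(0 7)(1 10 4)(6 11)|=6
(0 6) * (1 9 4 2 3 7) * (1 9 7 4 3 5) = (0 6)(1 7 9 3 4 2 5) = [6, 7, 5, 4, 2, 1, 0, 9, 8, 3]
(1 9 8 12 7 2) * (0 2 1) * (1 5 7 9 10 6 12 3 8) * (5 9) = (0 2)(1 10 6 12 5 7 9)(3 8) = [2, 10, 0, 8, 4, 7, 12, 9, 3, 1, 6, 11, 5]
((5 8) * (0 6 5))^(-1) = (0 8 5 6)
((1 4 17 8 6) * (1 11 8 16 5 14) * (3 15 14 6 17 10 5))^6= ((1 4 10 5 6 11 8 17 16 3 15 14))^6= (1 8)(3 5)(4 17)(6 15)(10 16)(11 14)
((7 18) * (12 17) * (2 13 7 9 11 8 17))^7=((2 13 7 18 9 11 8 17 12))^7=(2 17 11 18 13 12 8 9 7)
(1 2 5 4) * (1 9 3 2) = (2 5 4 9 3) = [0, 1, 5, 2, 9, 4, 6, 7, 8, 3]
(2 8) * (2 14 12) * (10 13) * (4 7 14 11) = (2 8 11 4 7 14 12)(10 13) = [0, 1, 8, 3, 7, 5, 6, 14, 11, 9, 13, 4, 2, 10, 12]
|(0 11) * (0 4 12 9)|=|(0 11 4 12 9)|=5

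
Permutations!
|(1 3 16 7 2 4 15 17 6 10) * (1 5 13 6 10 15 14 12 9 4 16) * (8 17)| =84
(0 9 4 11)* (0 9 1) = [1, 0, 2, 3, 11, 5, 6, 7, 8, 4, 10, 9] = (0 1)(4 11 9)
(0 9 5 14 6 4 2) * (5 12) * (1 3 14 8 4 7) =[9, 3, 0, 14, 2, 8, 7, 1, 4, 12, 10, 11, 5, 13, 6] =(0 9 12 5 8 4 2)(1 3 14 6 7)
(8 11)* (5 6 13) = (5 6 13)(8 11) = [0, 1, 2, 3, 4, 6, 13, 7, 11, 9, 10, 8, 12, 5]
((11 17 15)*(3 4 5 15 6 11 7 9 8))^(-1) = (3 8 9 7 15 5 4)(6 17 11)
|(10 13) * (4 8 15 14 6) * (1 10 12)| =20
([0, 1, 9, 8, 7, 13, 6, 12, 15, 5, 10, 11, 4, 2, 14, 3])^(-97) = [0, 1, 13, 15, 12, 9, 6, 4, 3, 2, 10, 11, 7, 5, 14, 8]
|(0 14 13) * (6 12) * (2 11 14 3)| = 6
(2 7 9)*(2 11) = [0, 1, 7, 3, 4, 5, 6, 9, 8, 11, 10, 2] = (2 7 9 11)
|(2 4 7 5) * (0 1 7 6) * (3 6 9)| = |(0 1 7 5 2 4 9 3 6)| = 9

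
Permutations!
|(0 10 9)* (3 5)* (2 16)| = 6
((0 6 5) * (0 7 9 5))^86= ((0 6)(5 7 9))^86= (5 9 7)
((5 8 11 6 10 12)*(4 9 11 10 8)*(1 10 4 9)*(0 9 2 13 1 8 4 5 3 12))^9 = (0 1 2 8 6 9 10 13 5 4 11)(3 12)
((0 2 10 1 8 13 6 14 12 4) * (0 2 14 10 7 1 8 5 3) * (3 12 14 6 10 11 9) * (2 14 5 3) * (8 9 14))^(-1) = ((0 6 11 14 5 12 4 8 13 10 9 2 7 1 3))^(-1) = (0 3 1 7 2 9 10 13 8 4 12 5 14 11 6)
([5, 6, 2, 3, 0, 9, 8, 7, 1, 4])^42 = [9, 1, 2, 3, 5, 4, 6, 7, 8, 0]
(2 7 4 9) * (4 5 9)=(2 7 5 9)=[0, 1, 7, 3, 4, 9, 6, 5, 8, 2]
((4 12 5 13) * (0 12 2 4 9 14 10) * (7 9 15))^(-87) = ((0 12 5 13 15 7 9 14 10)(2 4))^(-87) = (0 13 9)(2 4)(5 7 10)(12 15 14)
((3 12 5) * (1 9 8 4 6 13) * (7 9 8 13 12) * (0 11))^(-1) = (0 11)(1 13 9 7 3 5 12 6 4 8)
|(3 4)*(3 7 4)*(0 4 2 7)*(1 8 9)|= 6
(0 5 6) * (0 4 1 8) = [5, 8, 2, 3, 1, 6, 4, 7, 0] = (0 5 6 4 1 8)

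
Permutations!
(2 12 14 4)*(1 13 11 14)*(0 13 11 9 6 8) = (0 13 9 6 8)(1 11 14 4 2 12) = [13, 11, 12, 3, 2, 5, 8, 7, 0, 6, 10, 14, 1, 9, 4]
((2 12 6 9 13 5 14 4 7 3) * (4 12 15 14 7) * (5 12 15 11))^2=((2 11 5 7 3)(6 9 13 12)(14 15))^2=(15)(2 5 3 11 7)(6 13)(9 12)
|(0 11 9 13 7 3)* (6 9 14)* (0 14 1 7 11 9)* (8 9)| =10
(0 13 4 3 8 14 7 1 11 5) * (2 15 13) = [2, 11, 15, 8, 3, 0, 6, 1, 14, 9, 10, 5, 12, 4, 7, 13] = (0 2 15 13 4 3 8 14 7 1 11 5)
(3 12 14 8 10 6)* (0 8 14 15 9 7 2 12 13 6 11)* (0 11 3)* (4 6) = (0 8 10 3 13 4 6)(2 12 15 9 7) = [8, 1, 12, 13, 6, 5, 0, 2, 10, 7, 3, 11, 15, 4, 14, 9]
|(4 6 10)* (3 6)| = |(3 6 10 4)| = 4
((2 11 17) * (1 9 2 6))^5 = ((1 9 2 11 17 6))^5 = (1 6 17 11 2 9)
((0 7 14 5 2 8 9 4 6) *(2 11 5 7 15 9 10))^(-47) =(0 4 15 6 9)(2 8 10)(5 11)(7 14)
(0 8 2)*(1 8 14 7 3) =[14, 8, 0, 1, 4, 5, 6, 3, 2, 9, 10, 11, 12, 13, 7] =(0 14 7 3 1 8 2)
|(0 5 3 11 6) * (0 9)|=6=|(0 5 3 11 6 9)|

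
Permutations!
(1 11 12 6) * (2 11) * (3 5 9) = (1 2 11 12 6)(3 5 9) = [0, 2, 11, 5, 4, 9, 1, 7, 8, 3, 10, 12, 6]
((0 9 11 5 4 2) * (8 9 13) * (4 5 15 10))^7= (0 4 15 9 13 2 10 11 8)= ((0 13 8 9 11 15 10 4 2))^7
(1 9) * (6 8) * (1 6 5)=(1 9 6 8 5)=[0, 9, 2, 3, 4, 1, 8, 7, 5, 6]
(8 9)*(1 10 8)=(1 10 8 9)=[0, 10, 2, 3, 4, 5, 6, 7, 9, 1, 8]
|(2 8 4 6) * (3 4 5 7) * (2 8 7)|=7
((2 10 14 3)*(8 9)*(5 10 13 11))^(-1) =((2 13 11 5 10 14 3)(8 9))^(-1) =(2 3 14 10 5 11 13)(8 9)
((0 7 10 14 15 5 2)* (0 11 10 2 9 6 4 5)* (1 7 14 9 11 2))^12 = (15)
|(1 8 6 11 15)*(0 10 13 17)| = 20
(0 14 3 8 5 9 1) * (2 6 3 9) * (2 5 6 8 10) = (0 14 9 1)(2 8 6 3 10) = [14, 0, 8, 10, 4, 5, 3, 7, 6, 1, 2, 11, 12, 13, 9]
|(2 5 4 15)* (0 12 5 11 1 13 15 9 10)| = 30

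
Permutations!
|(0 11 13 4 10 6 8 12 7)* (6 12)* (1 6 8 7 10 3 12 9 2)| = 12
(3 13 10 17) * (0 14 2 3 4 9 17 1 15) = [14, 15, 3, 13, 9, 5, 6, 7, 8, 17, 1, 11, 12, 10, 2, 0, 16, 4] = (0 14 2 3 13 10 1 15)(4 9 17)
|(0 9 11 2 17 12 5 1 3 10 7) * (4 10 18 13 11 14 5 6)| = 16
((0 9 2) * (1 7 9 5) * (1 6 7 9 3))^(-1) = (0 2 9 1 3 7 6 5)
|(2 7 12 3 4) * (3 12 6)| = |(12)(2 7 6 3 4)| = 5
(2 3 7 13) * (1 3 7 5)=[0, 3, 7, 5, 4, 1, 6, 13, 8, 9, 10, 11, 12, 2]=(1 3 5)(2 7 13)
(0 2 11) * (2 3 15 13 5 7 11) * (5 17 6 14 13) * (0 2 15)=(0 3)(2 15 5 7 11)(6 14 13 17)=[3, 1, 15, 0, 4, 7, 14, 11, 8, 9, 10, 2, 12, 17, 13, 5, 16, 6]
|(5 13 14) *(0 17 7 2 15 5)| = 8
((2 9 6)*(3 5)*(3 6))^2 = (2 3 6 9 5)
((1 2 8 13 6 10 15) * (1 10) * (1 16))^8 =(1 8 6)(2 13 16)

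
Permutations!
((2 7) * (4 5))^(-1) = ((2 7)(4 5))^(-1) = (2 7)(4 5)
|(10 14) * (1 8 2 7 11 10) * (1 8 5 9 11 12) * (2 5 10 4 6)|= 12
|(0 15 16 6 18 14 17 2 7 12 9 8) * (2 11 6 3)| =45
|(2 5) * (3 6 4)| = 6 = |(2 5)(3 6 4)|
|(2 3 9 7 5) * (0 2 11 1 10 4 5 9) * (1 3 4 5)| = |(0 2 4 1 10 5 11 3)(7 9)| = 8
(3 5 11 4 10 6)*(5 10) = (3 10 6)(4 5 11) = [0, 1, 2, 10, 5, 11, 3, 7, 8, 9, 6, 4]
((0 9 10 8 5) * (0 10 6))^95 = (0 6 9)(5 8 10)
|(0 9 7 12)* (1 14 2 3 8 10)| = 12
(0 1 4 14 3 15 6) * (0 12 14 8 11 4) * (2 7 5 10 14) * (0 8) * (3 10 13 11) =(0 1 8 3 15 6 12 2 7 5 13 11 4)(10 14) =[1, 8, 7, 15, 0, 13, 12, 5, 3, 9, 14, 4, 2, 11, 10, 6]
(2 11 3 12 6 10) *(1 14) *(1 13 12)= (1 14 13 12 6 10 2 11 3)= [0, 14, 11, 1, 4, 5, 10, 7, 8, 9, 2, 3, 6, 12, 13]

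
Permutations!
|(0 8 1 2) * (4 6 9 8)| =7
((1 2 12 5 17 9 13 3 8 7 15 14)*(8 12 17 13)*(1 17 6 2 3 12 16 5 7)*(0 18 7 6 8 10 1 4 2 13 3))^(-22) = (0 17 18 9 7 10 15 1 14)(2 4 8)(3 5 16)(6 12 13)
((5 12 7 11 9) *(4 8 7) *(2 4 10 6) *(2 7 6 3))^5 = ((2 4 8 6 7 11 9 5 12 10 3))^5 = (2 11 3 7 10 6 12 8 5 4 9)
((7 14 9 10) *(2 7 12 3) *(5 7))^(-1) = ((2 5 7 14 9 10 12 3))^(-1) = (2 3 12 10 9 14 7 5)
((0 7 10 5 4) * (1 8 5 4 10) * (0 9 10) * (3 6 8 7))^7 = ((0 3 6 8 5)(1 7)(4 9 10))^7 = (0 6 5 3 8)(1 7)(4 9 10)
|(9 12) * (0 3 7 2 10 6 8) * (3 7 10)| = 14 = |(0 7 2 3 10 6 8)(9 12)|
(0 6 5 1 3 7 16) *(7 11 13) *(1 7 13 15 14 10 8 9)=[6, 3, 2, 11, 4, 7, 5, 16, 9, 1, 8, 15, 12, 13, 10, 14, 0]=(0 6 5 7 16)(1 3 11 15 14 10 8 9)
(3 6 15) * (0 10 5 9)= [10, 1, 2, 6, 4, 9, 15, 7, 8, 0, 5, 11, 12, 13, 14, 3]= (0 10 5 9)(3 6 15)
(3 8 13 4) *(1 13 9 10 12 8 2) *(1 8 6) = [0, 13, 8, 2, 3, 5, 1, 7, 9, 10, 12, 11, 6, 4] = (1 13 4 3 2 8 9 10 12 6)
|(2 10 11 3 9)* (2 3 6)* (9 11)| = |(2 10 9 3 11 6)| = 6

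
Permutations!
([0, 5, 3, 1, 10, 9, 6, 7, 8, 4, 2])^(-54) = [0, 9, 1, 5, 2, 4, 6, 7, 8, 10, 3]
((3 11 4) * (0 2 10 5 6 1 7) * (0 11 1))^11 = ((0 2 10 5 6)(1 7 11 4 3))^11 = (0 2 10 5 6)(1 7 11 4 3)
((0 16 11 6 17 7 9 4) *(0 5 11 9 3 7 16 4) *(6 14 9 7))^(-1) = (0 9 14 11 5 4)(3 7 16 17 6)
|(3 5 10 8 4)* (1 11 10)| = |(1 11 10 8 4 3 5)| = 7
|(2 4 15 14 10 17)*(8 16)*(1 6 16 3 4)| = |(1 6 16 8 3 4 15 14 10 17 2)| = 11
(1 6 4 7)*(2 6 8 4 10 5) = [0, 8, 6, 3, 7, 2, 10, 1, 4, 9, 5] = (1 8 4 7)(2 6 10 5)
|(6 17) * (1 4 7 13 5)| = |(1 4 7 13 5)(6 17)| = 10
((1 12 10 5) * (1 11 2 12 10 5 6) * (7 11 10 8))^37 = ((1 8 7 11 2 12 5 10 6))^37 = (1 8 7 11 2 12 5 10 6)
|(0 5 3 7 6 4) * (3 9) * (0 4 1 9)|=10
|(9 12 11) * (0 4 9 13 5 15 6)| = 9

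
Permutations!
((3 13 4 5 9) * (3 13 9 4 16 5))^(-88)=(3 13 5)(4 9 16)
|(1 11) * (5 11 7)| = 4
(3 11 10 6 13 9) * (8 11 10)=(3 10 6 13 9)(8 11)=[0, 1, 2, 10, 4, 5, 13, 7, 11, 3, 6, 8, 12, 9]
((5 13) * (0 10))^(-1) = ((0 10)(5 13))^(-1) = (0 10)(5 13)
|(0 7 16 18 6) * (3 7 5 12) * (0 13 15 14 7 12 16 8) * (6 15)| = |(0 5 16 18 15 14 7 8)(3 12)(6 13)| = 8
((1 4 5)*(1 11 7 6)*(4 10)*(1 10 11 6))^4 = (1 11 7)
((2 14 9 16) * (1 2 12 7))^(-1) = (1 7 12 16 9 14 2)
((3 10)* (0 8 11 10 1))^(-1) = (0 1 3 10 11 8)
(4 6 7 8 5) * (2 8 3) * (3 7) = (2 8 5 4 6 3) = [0, 1, 8, 2, 6, 4, 3, 7, 5]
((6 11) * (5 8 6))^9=(5 8 6 11)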